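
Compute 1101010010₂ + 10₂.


Align and add column by column (LSB to MSB, carry propagating):
  01101010010
+ 00000000010
  -----------
  col 0: 0 + 0 + 0 (carry in) = 0 → bit 0, carry out 0
  col 1: 1 + 1 + 0 (carry in) = 2 → bit 0, carry out 1
  col 2: 0 + 0 + 1 (carry in) = 1 → bit 1, carry out 0
  col 3: 0 + 0 + 0 (carry in) = 0 → bit 0, carry out 0
  col 4: 1 + 0 + 0 (carry in) = 1 → bit 1, carry out 0
  col 5: 0 + 0 + 0 (carry in) = 0 → bit 0, carry out 0
  col 6: 1 + 0 + 0 (carry in) = 1 → bit 1, carry out 0
  col 7: 0 + 0 + 0 (carry in) = 0 → bit 0, carry out 0
  col 8: 1 + 0 + 0 (carry in) = 1 → bit 1, carry out 0
  col 9: 1 + 0 + 0 (carry in) = 1 → bit 1, carry out 0
  col 10: 0 + 0 + 0 (carry in) = 0 → bit 0, carry out 0
Reading bits MSB→LSB: 01101010100
Strip leading zeros: 1101010100
= 1101010100


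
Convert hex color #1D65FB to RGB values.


Hex: #1D65FB
R = 1D₁₆ = 29
G = 65₁₆ = 101
B = FB₁₆ = 251
= RGB(29, 101, 251)


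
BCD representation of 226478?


Each digit → 4-bit binary:
  2 → 0010
  2 → 0010
  6 → 0110
  4 → 0100
  7 → 0111
  8 → 1000
= 0010 0010 0110 0100 0111 1000


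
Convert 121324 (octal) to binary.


Each octal digit → 3 binary bits:
  1 = 001
  2 = 010
  1 = 001
  3 = 011
  2 = 010
  4 = 100
Concatenate: 001 010 001 011 010 100
= 001010001011010100


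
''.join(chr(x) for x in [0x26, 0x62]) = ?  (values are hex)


Codes (hex): 0x26 0x62
Per-code ASCII lookup:
  0x26 = 38  (special character) → '&'
  0x62 = 98  (range 97-122: lowercase, 98 - 97 = 1) → 'b'
= '&b'


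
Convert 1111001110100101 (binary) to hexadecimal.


Group into 4-bit nibbles: 1111001110100101
  1111 = F
  0011 = 3
  1010 = A
  0101 = 5
= 0xF3A5


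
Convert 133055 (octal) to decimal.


Positional values:
Position 0: 5 × 8^0 = 5
Position 1: 5 × 8^1 = 40
Position 2: 0 × 8^2 = 0
Position 3: 3 × 8^3 = 1536
Position 4: 3 × 8^4 = 12288
Position 5: 1 × 8^5 = 32768
Sum = 5 + 40 + 0 + 1536 + 12288 + 32768
= 46637


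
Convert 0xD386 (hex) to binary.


Each hex digit → 4 binary bits:
  D = 1101
  3 = 0011
  8 = 1000
  6 = 0110
Concatenate: 1101 0011 1000 0110
= 1101001110000110


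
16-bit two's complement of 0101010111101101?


Original: 0101010111101101
Step 1 - Invert all bits: 1010101000010010
Step 2 - Add 1: 1010101000010010 + 1
= 1010101000010011 (represents -21997)


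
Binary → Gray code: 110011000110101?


Binary: 110011000110101
Gray code: G = B XOR (B >> 1)
B >> 1 = 011001100011010
110011000110101 XOR 011001100011010:
  1 XOR 0 = 1
  1 XOR 1 = 0
  0 XOR 1 = 1
  0 XOR 0 = 0
  1 XOR 0 = 1
  1 XOR 1 = 0
  0 XOR 1 = 1
  0 XOR 0 = 0
  0 XOR 0 = 0
  1 XOR 0 = 1
  1 XOR 1 = 0
  0 XOR 1 = 1
  1 XOR 0 = 1
  0 XOR 1 = 1
  1 XOR 0 = 1
= 101010100101111


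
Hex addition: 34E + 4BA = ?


Align and add column by column (LSB to MSB, each column mod 16 with carry):
  034E
+ 04BA
  ----
  col 0: E(14) + A(10) + 0 (carry in) = 24 → 8(8), carry out 1
  col 1: 4(4) + B(11) + 1 (carry in) = 16 → 0(0), carry out 1
  col 2: 3(3) + 4(4) + 1 (carry in) = 8 → 8(8), carry out 0
  col 3: 0(0) + 0(0) + 0 (carry in) = 0 → 0(0), carry out 0
Reading digits MSB→LSB: 0808
Strip leading zeros: 808
= 0x808


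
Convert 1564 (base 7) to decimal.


Positional values (base 7):
  4 × 7^0 = 4 × 1 = 4
  6 × 7^1 = 6 × 7 = 42
  5 × 7^2 = 5 × 49 = 245
  1 × 7^3 = 1 × 343 = 343
Sum = 4 + 42 + 245 + 343
= 634


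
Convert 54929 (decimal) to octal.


Divide by 8 repeatedly:
54929 ÷ 8 = 6866 remainder 1
6866 ÷ 8 = 858 remainder 2
858 ÷ 8 = 107 remainder 2
107 ÷ 8 = 13 remainder 3
13 ÷ 8 = 1 remainder 5
1 ÷ 8 = 0 remainder 1
Reading remainders bottom-up:
= 0o153221


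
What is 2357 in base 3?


Divide by 3 repeatedly:
2357 ÷ 3 = 785 remainder 2
785 ÷ 3 = 261 remainder 2
261 ÷ 3 = 87 remainder 0
87 ÷ 3 = 29 remainder 0
29 ÷ 3 = 9 remainder 2
9 ÷ 3 = 3 remainder 0
3 ÷ 3 = 1 remainder 0
1 ÷ 3 = 0 remainder 1
Reading remainders bottom-up:
= 10020022


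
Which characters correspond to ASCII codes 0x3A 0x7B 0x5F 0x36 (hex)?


Codes (hex): 0x3A 0x7B 0x5F 0x36
Per-code ASCII lookup:
  0x3A = 58  (special character) → ':'
  0x7B = 123  (special character) → '{'
  0x5F = 95  (special character) → '_'
  0x36 = 54  (range 48-57: digits, 54 - 48 = 6) → '6'
= ':{_6'


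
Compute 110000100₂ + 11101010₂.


Align and add column by column (LSB to MSB, carry propagating):
  0110000100
+ 0011101010
  ----------
  col 0: 0 + 0 + 0 (carry in) = 0 → bit 0, carry out 0
  col 1: 0 + 1 + 0 (carry in) = 1 → bit 1, carry out 0
  col 2: 1 + 0 + 0 (carry in) = 1 → bit 1, carry out 0
  col 3: 0 + 1 + 0 (carry in) = 1 → bit 1, carry out 0
  col 4: 0 + 0 + 0 (carry in) = 0 → bit 0, carry out 0
  col 5: 0 + 1 + 0 (carry in) = 1 → bit 1, carry out 0
  col 6: 0 + 1 + 0 (carry in) = 1 → bit 1, carry out 0
  col 7: 1 + 1 + 0 (carry in) = 2 → bit 0, carry out 1
  col 8: 1 + 0 + 1 (carry in) = 2 → bit 0, carry out 1
  col 9: 0 + 0 + 1 (carry in) = 1 → bit 1, carry out 0
Reading bits MSB→LSB: 1001101110
Strip leading zeros: 1001101110
= 1001101110


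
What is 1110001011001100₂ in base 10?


Positional values:
Bit 2: 1 × 2^2 = 4
Bit 3: 1 × 2^3 = 8
Bit 6: 1 × 2^6 = 64
Bit 7: 1 × 2^7 = 128
Bit 9: 1 × 2^9 = 512
Bit 13: 1 × 2^13 = 8192
Bit 14: 1 × 2^14 = 16384
Bit 15: 1 × 2^15 = 32768
Sum = 4 + 8 + 64 + 128 + 512 + 8192 + 16384 + 32768
= 58060


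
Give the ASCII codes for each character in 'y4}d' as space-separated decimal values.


String: 'y4}d'  (4 characters)
Per-character ASCII lookup:
  'y': lowercase starts at 97: 'y' = 97 + 24 = 121
  '4': digits start at 48: '4' = 48 + 4 = 52
  '}': special character: '}' = 125
  'd': lowercase starts at 97: 'd' = 97 + 3 = 100
= 121 52 125 100


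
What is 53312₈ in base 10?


Positional values:
Position 0: 2 × 8^0 = 2
Position 1: 1 × 8^1 = 8
Position 2: 3 × 8^2 = 192
Position 3: 3 × 8^3 = 1536
Position 4: 5 × 8^4 = 20480
Sum = 2 + 8 + 192 + 1536 + 20480
= 22218


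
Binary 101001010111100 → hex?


Group into 4-bit nibbles: 0101001010111100
  0101 = 5
  0010 = 2
  1011 = B
  1100 = C
= 0x52BC


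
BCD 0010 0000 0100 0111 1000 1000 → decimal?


Each 4-bit group → digit:
  0010 → 2
  0000 → 0
  0100 → 4
  0111 → 7
  1000 → 8
  1000 → 8
= 204788


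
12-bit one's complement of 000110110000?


Original: 000110110000
Invert all bits:
  bit 0: 0 → 1
  bit 1: 0 → 1
  bit 2: 0 → 1
  bit 3: 1 → 0
  bit 4: 1 → 0
  bit 5: 0 → 1
  bit 6: 1 → 0
  bit 7: 1 → 0
  bit 8: 0 → 1
  bit 9: 0 → 1
  bit 10: 0 → 1
  bit 11: 0 → 1
= 111001001111


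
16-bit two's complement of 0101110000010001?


Original: 0101110000010001
Step 1 - Invert all bits: 1010001111101110
Step 2 - Add 1: 1010001111101110 + 1
= 1010001111101111 (represents -23569)


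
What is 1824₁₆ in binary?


Each hex digit → 4 binary bits:
  1 = 0001
  8 = 1000
  2 = 0010
  4 = 0100
Concatenate: 0001 1000 0010 0100
= 0001100000100100


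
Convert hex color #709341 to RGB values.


Hex: #709341
R = 70₁₆ = 112
G = 93₁₆ = 147
B = 41₁₆ = 65
= RGB(112, 147, 65)


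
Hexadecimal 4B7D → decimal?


Positional values:
Position 0: D × 16^0 = 13 × 1 = 13
Position 1: 7 × 16^1 = 7 × 16 = 112
Position 2: B × 16^2 = 11 × 256 = 2816
Position 3: 4 × 16^3 = 4 × 4096 = 16384
Sum = 13 + 112 + 2816 + 16384
= 19325


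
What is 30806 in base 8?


Divide by 8 repeatedly:
30806 ÷ 8 = 3850 remainder 6
3850 ÷ 8 = 481 remainder 2
481 ÷ 8 = 60 remainder 1
60 ÷ 8 = 7 remainder 4
7 ÷ 8 = 0 remainder 7
Reading remainders bottom-up:
= 0o74126


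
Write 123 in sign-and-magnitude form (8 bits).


Sign bit: 0 (positive)
Magnitude: 123 = 1111011
= 01111011


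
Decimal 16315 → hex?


Divide by 16 repeatedly:
16315 ÷ 16 = 1019 remainder 11 (B)
1019 ÷ 16 = 63 remainder 11 (B)
63 ÷ 16 = 3 remainder 15 (F)
3 ÷ 16 = 0 remainder 3 (3)
Reading remainders bottom-up:
= 0x3FBB


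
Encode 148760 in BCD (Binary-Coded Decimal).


Each digit → 4-bit binary:
  1 → 0001
  4 → 0100
  8 → 1000
  7 → 0111
  6 → 0110
  0 → 0000
= 0001 0100 1000 0111 0110 0000


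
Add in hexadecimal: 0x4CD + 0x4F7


Align and add column by column (LSB to MSB, each column mod 16 with carry):
  04CD
+ 04F7
  ----
  col 0: D(13) + 7(7) + 0 (carry in) = 20 → 4(4), carry out 1
  col 1: C(12) + F(15) + 1 (carry in) = 28 → C(12), carry out 1
  col 2: 4(4) + 4(4) + 1 (carry in) = 9 → 9(9), carry out 0
  col 3: 0(0) + 0(0) + 0 (carry in) = 0 → 0(0), carry out 0
Reading digits MSB→LSB: 09C4
Strip leading zeros: 9C4
= 0x9C4


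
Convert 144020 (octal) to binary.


Each octal digit → 3 binary bits:
  1 = 001
  4 = 100
  4 = 100
  0 = 000
  2 = 010
  0 = 000
Concatenate: 001 100 100 000 010 000
= 001100100000010000


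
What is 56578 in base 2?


Divide by 2 repeatedly:
56578 ÷ 2 = 28289 remainder 0
28289 ÷ 2 = 14144 remainder 1
14144 ÷ 2 = 7072 remainder 0
7072 ÷ 2 = 3536 remainder 0
3536 ÷ 2 = 1768 remainder 0
1768 ÷ 2 = 884 remainder 0
884 ÷ 2 = 442 remainder 0
442 ÷ 2 = 221 remainder 0
221 ÷ 2 = 110 remainder 1
110 ÷ 2 = 55 remainder 0
55 ÷ 2 = 27 remainder 1
27 ÷ 2 = 13 remainder 1
13 ÷ 2 = 6 remainder 1
6 ÷ 2 = 3 remainder 0
3 ÷ 2 = 1 remainder 1
1 ÷ 2 = 0 remainder 1
Reading remainders bottom-up:
= 1101110100000010


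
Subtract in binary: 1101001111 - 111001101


Align and subtract column by column (LSB to MSB, borrowing when needed):
  1101001111
- 0111001101
  ----------
  col 0: (1 - 0 borrow-in) - 1 → 1 - 1 = 0, borrow out 0
  col 1: (1 - 0 borrow-in) - 0 → 1 - 0 = 1, borrow out 0
  col 2: (1 - 0 borrow-in) - 1 → 1 - 1 = 0, borrow out 0
  col 3: (1 - 0 borrow-in) - 1 → 1 - 1 = 0, borrow out 0
  col 4: (0 - 0 borrow-in) - 0 → 0 - 0 = 0, borrow out 0
  col 5: (0 - 0 borrow-in) - 0 → 0 - 0 = 0, borrow out 0
  col 6: (1 - 0 borrow-in) - 1 → 1 - 1 = 0, borrow out 0
  col 7: (0 - 0 borrow-in) - 1 → borrow from next column: (0+2) - 1 = 1, borrow out 1
  col 8: (1 - 1 borrow-in) - 1 → borrow from next column: (0+2) - 1 = 1, borrow out 1
  col 9: (1 - 1 borrow-in) - 0 → 0 - 0 = 0, borrow out 0
Reading bits MSB→LSB: 0110000010
Strip leading zeros: 110000010
= 110000010


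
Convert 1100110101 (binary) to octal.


Group into 3-bit groups: 001100110101
  001 = 1
  100 = 4
  110 = 6
  101 = 5
= 0o1465


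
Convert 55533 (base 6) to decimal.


Positional values (base 6):
  3 × 6^0 = 3 × 1 = 3
  3 × 6^1 = 3 × 6 = 18
  5 × 6^2 = 5 × 36 = 180
  5 × 6^3 = 5 × 216 = 1080
  5 × 6^4 = 5 × 1296 = 6480
Sum = 3 + 18 + 180 + 1080 + 6480
= 7761


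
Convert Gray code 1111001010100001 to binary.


Gray code: 1111001010100001
MSB stays the same: 1
Each subsequent bit = prev_binary XOR current_gray:
  B[1] = 1 XOR 1 = 0
  B[2] = 0 XOR 1 = 1
  B[3] = 1 XOR 1 = 0
  B[4] = 0 XOR 0 = 0
  B[5] = 0 XOR 0 = 0
  B[6] = 0 XOR 1 = 1
  B[7] = 1 XOR 0 = 1
  B[8] = 1 XOR 1 = 0
  B[9] = 0 XOR 0 = 0
  B[10] = 0 XOR 1 = 1
  B[11] = 1 XOR 0 = 1
  B[12] = 1 XOR 0 = 1
  B[13] = 1 XOR 0 = 1
  B[14] = 1 XOR 0 = 1
  B[15] = 1 XOR 1 = 0
= 1010001100111110 (41790 decimal)


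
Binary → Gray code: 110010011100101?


Binary: 110010011100101
Gray code: G = B XOR (B >> 1)
B >> 1 = 011001001110010
110010011100101 XOR 011001001110010:
  1 XOR 0 = 1
  1 XOR 1 = 0
  0 XOR 1 = 1
  0 XOR 0 = 0
  1 XOR 0 = 1
  0 XOR 1 = 1
  0 XOR 0 = 0
  1 XOR 0 = 1
  1 XOR 1 = 0
  1 XOR 1 = 0
  0 XOR 1 = 1
  0 XOR 0 = 0
  1 XOR 0 = 1
  0 XOR 1 = 1
  1 XOR 0 = 1
= 101011010010111


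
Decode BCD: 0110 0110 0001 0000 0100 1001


Each 4-bit group → digit:
  0110 → 6
  0110 → 6
  0001 → 1
  0000 → 0
  0100 → 4
  1001 → 9
= 661049


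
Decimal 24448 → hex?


Divide by 16 repeatedly:
24448 ÷ 16 = 1528 remainder 0 (0)
1528 ÷ 16 = 95 remainder 8 (8)
95 ÷ 16 = 5 remainder 15 (F)
5 ÷ 16 = 0 remainder 5 (5)
Reading remainders bottom-up:
= 0x5F80


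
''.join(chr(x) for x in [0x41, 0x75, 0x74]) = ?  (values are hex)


Codes (hex): 0x41 0x75 0x74
Per-code ASCII lookup:
  0x41 = 65  (range 65-90: uppercase, 65 - 65 = 0) → 'A'
  0x75 = 117  (range 97-122: lowercase, 117 - 97 = 20) → 'u'
  0x74 = 116  (range 97-122: lowercase, 116 - 97 = 19) → 't'
= 'Aut'


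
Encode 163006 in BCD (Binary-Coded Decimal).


Each digit → 4-bit binary:
  1 → 0001
  6 → 0110
  3 → 0011
  0 → 0000
  0 → 0000
  6 → 0110
= 0001 0110 0011 0000 0000 0110


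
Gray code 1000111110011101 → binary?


Gray code: 1000111110011101
MSB stays the same: 1
Each subsequent bit = prev_binary XOR current_gray:
  B[1] = 1 XOR 0 = 1
  B[2] = 1 XOR 0 = 1
  B[3] = 1 XOR 0 = 1
  B[4] = 1 XOR 1 = 0
  B[5] = 0 XOR 1 = 1
  B[6] = 1 XOR 1 = 0
  B[7] = 0 XOR 1 = 1
  B[8] = 1 XOR 1 = 0
  B[9] = 0 XOR 0 = 0
  B[10] = 0 XOR 0 = 0
  B[11] = 0 XOR 1 = 1
  B[12] = 1 XOR 1 = 0
  B[13] = 0 XOR 1 = 1
  B[14] = 1 XOR 0 = 1
  B[15] = 1 XOR 1 = 0
= 1111010100010110 (62742 decimal)


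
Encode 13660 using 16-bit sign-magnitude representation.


Sign bit: 0 (positive)
Magnitude: 13660 = 011010101011100
= 0011010101011100


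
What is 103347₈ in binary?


Each octal digit → 3 binary bits:
  1 = 001
  0 = 000
  3 = 011
  3 = 011
  4 = 100
  7 = 111
Concatenate: 001 000 011 011 100 111
= 001000011011100111


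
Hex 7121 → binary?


Each hex digit → 4 binary bits:
  7 = 0111
  1 = 0001
  2 = 0010
  1 = 0001
Concatenate: 0111 0001 0010 0001
= 0111000100100001


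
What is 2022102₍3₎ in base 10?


Positional values (base 3):
  2 × 3^0 = 2 × 1 = 2
  0 × 3^1 = 0 × 3 = 0
  1 × 3^2 = 1 × 9 = 9
  2 × 3^3 = 2 × 27 = 54
  2 × 3^4 = 2 × 81 = 162
  0 × 3^5 = 0 × 243 = 0
  2 × 3^6 = 2 × 729 = 1458
Sum = 2 + 0 + 9 + 54 + 162 + 0 + 1458
= 1685


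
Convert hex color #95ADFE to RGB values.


Hex: #95ADFE
R = 95₁₆ = 149
G = AD₁₆ = 173
B = FE₁₆ = 254
= RGB(149, 173, 254)


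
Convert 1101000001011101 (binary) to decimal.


Positional values:
Bit 0: 1 × 2^0 = 1
Bit 2: 1 × 2^2 = 4
Bit 3: 1 × 2^3 = 8
Bit 4: 1 × 2^4 = 16
Bit 6: 1 × 2^6 = 64
Bit 12: 1 × 2^12 = 4096
Bit 14: 1 × 2^14 = 16384
Bit 15: 1 × 2^15 = 32768
Sum = 1 + 4 + 8 + 16 + 64 + 4096 + 16384 + 32768
= 53341


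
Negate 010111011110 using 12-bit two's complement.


Original: 010111011110
Step 1 - Invert all bits: 101000100001
Step 2 - Add 1: 101000100001 + 1
= 101000100010 (represents -1502)


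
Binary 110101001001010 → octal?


Group into 3-bit groups: 110101001001010
  110 = 6
  101 = 5
  001 = 1
  001 = 1
  010 = 2
= 0o65112


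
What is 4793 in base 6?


Divide by 6 repeatedly:
4793 ÷ 6 = 798 remainder 5
798 ÷ 6 = 133 remainder 0
133 ÷ 6 = 22 remainder 1
22 ÷ 6 = 3 remainder 4
3 ÷ 6 = 0 remainder 3
Reading remainders bottom-up:
= 34105


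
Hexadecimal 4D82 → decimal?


Positional values:
Position 0: 2 × 16^0 = 2 × 1 = 2
Position 1: 8 × 16^1 = 8 × 16 = 128
Position 2: D × 16^2 = 13 × 256 = 3328
Position 3: 4 × 16^3 = 4 × 4096 = 16384
Sum = 2 + 128 + 3328 + 16384
= 19842


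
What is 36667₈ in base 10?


Positional values:
Position 0: 7 × 8^0 = 7
Position 1: 6 × 8^1 = 48
Position 2: 6 × 8^2 = 384
Position 3: 6 × 8^3 = 3072
Position 4: 3 × 8^4 = 12288
Sum = 7 + 48 + 384 + 3072 + 12288
= 15799


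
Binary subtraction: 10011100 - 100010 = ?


Align and subtract column by column (LSB to MSB, borrowing when needed):
  10011100
- 00100010
  --------
  col 0: (0 - 0 borrow-in) - 0 → 0 - 0 = 0, borrow out 0
  col 1: (0 - 0 borrow-in) - 1 → borrow from next column: (0+2) - 1 = 1, borrow out 1
  col 2: (1 - 1 borrow-in) - 0 → 0 - 0 = 0, borrow out 0
  col 3: (1 - 0 borrow-in) - 0 → 1 - 0 = 1, borrow out 0
  col 4: (1 - 0 borrow-in) - 0 → 1 - 0 = 1, borrow out 0
  col 5: (0 - 0 borrow-in) - 1 → borrow from next column: (0+2) - 1 = 1, borrow out 1
  col 6: (0 - 1 borrow-in) - 0 → borrow from next column: (-1+2) - 0 = 1, borrow out 1
  col 7: (1 - 1 borrow-in) - 0 → 0 - 0 = 0, borrow out 0
Reading bits MSB→LSB: 01111010
Strip leading zeros: 1111010
= 1111010


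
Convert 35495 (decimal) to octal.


Divide by 8 repeatedly:
35495 ÷ 8 = 4436 remainder 7
4436 ÷ 8 = 554 remainder 4
554 ÷ 8 = 69 remainder 2
69 ÷ 8 = 8 remainder 5
8 ÷ 8 = 1 remainder 0
1 ÷ 8 = 0 remainder 1
Reading remainders bottom-up:
= 0o105247


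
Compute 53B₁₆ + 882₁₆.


Align and add column by column (LSB to MSB, each column mod 16 with carry):
  053B
+ 0882
  ----
  col 0: B(11) + 2(2) + 0 (carry in) = 13 → D(13), carry out 0
  col 1: 3(3) + 8(8) + 0 (carry in) = 11 → B(11), carry out 0
  col 2: 5(5) + 8(8) + 0 (carry in) = 13 → D(13), carry out 0
  col 3: 0(0) + 0(0) + 0 (carry in) = 0 → 0(0), carry out 0
Reading digits MSB→LSB: 0DBD
Strip leading zeros: DBD
= 0xDBD


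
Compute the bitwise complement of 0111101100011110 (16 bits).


Original: 0111101100011110
Invert all bits:
  bit 0: 0 → 1
  bit 1: 1 → 0
  bit 2: 1 → 0
  bit 3: 1 → 0
  bit 4: 1 → 0
  bit 5: 0 → 1
  bit 6: 1 → 0
  bit 7: 1 → 0
  bit 8: 0 → 1
  bit 9: 0 → 1
  bit 10: 0 → 1
  bit 11: 1 → 0
  bit 12: 1 → 0
  bit 13: 1 → 0
  bit 14: 1 → 0
  bit 15: 0 → 1
= 1000010011100001


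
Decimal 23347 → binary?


Divide by 2 repeatedly:
23347 ÷ 2 = 11673 remainder 1
11673 ÷ 2 = 5836 remainder 1
5836 ÷ 2 = 2918 remainder 0
2918 ÷ 2 = 1459 remainder 0
1459 ÷ 2 = 729 remainder 1
729 ÷ 2 = 364 remainder 1
364 ÷ 2 = 182 remainder 0
182 ÷ 2 = 91 remainder 0
91 ÷ 2 = 45 remainder 1
45 ÷ 2 = 22 remainder 1
22 ÷ 2 = 11 remainder 0
11 ÷ 2 = 5 remainder 1
5 ÷ 2 = 2 remainder 1
2 ÷ 2 = 1 remainder 0
1 ÷ 2 = 0 remainder 1
Reading remainders bottom-up:
= 101101100110011


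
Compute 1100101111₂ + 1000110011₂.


Align and add column by column (LSB to MSB, carry propagating):
  01100101111
+ 01000110011
  -----------
  col 0: 1 + 1 + 0 (carry in) = 2 → bit 0, carry out 1
  col 1: 1 + 1 + 1 (carry in) = 3 → bit 1, carry out 1
  col 2: 1 + 0 + 1 (carry in) = 2 → bit 0, carry out 1
  col 3: 1 + 0 + 1 (carry in) = 2 → bit 0, carry out 1
  col 4: 0 + 1 + 1 (carry in) = 2 → bit 0, carry out 1
  col 5: 1 + 1 + 1 (carry in) = 3 → bit 1, carry out 1
  col 6: 0 + 0 + 1 (carry in) = 1 → bit 1, carry out 0
  col 7: 0 + 0 + 0 (carry in) = 0 → bit 0, carry out 0
  col 8: 1 + 0 + 0 (carry in) = 1 → bit 1, carry out 0
  col 9: 1 + 1 + 0 (carry in) = 2 → bit 0, carry out 1
  col 10: 0 + 0 + 1 (carry in) = 1 → bit 1, carry out 0
Reading bits MSB→LSB: 10101100010
Strip leading zeros: 10101100010
= 10101100010


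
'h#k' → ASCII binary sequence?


String: 'h#k'  (3 characters)
Per-character ASCII lookup:
  'h': lowercase starts at 97: 'h' = 97 + 7 = 104 → 1101000
  '#': special character: '#' = 35 → 100011
  'k': lowercase starts at 97: 'k' = 97 + 10 = 107 → 1101011
= 1101000 100011 1101011


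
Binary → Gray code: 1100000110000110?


Binary: 1100000110000110
Gray code: G = B XOR (B >> 1)
B >> 1 = 0110000011000011
1100000110000110 XOR 0110000011000011:
  1 XOR 0 = 1
  1 XOR 1 = 0
  0 XOR 1 = 1
  0 XOR 0 = 0
  0 XOR 0 = 0
  0 XOR 0 = 0
  0 XOR 0 = 0
  1 XOR 0 = 1
  1 XOR 1 = 0
  0 XOR 1 = 1
  0 XOR 0 = 0
  0 XOR 0 = 0
  0 XOR 0 = 0
  1 XOR 0 = 1
  1 XOR 1 = 0
  0 XOR 1 = 1
= 1010000101000101


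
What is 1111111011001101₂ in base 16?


Group into 4-bit nibbles: 1111111011001101
  1111 = F
  1110 = E
  1100 = C
  1101 = D
= 0xFECD


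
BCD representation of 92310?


Each digit → 4-bit binary:
  9 → 1001
  2 → 0010
  3 → 0011
  1 → 0001
  0 → 0000
= 1001 0010 0011 0001 0000


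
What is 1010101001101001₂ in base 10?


Positional values:
Bit 0: 1 × 2^0 = 1
Bit 3: 1 × 2^3 = 8
Bit 5: 1 × 2^5 = 32
Bit 6: 1 × 2^6 = 64
Bit 9: 1 × 2^9 = 512
Bit 11: 1 × 2^11 = 2048
Bit 13: 1 × 2^13 = 8192
Bit 15: 1 × 2^15 = 32768
Sum = 1 + 8 + 32 + 64 + 512 + 2048 + 8192 + 32768
= 43625


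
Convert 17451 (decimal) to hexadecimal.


Divide by 16 repeatedly:
17451 ÷ 16 = 1090 remainder 11 (B)
1090 ÷ 16 = 68 remainder 2 (2)
68 ÷ 16 = 4 remainder 4 (4)
4 ÷ 16 = 0 remainder 4 (4)
Reading remainders bottom-up:
= 0x442B


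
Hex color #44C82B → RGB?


Hex: #44C82B
R = 44₁₆ = 68
G = C8₁₆ = 200
B = 2B₁₆ = 43
= RGB(68, 200, 43)


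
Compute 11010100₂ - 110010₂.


Align and subtract column by column (LSB to MSB, borrowing when needed):
  11010100
- 00110010
  --------
  col 0: (0 - 0 borrow-in) - 0 → 0 - 0 = 0, borrow out 0
  col 1: (0 - 0 borrow-in) - 1 → borrow from next column: (0+2) - 1 = 1, borrow out 1
  col 2: (1 - 1 borrow-in) - 0 → 0 - 0 = 0, borrow out 0
  col 3: (0 - 0 borrow-in) - 0 → 0 - 0 = 0, borrow out 0
  col 4: (1 - 0 borrow-in) - 1 → 1 - 1 = 0, borrow out 0
  col 5: (0 - 0 borrow-in) - 1 → borrow from next column: (0+2) - 1 = 1, borrow out 1
  col 6: (1 - 1 borrow-in) - 0 → 0 - 0 = 0, borrow out 0
  col 7: (1 - 0 borrow-in) - 0 → 1 - 0 = 1, borrow out 0
Reading bits MSB→LSB: 10100010
Strip leading zeros: 10100010
= 10100010


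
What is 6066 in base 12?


Divide by 12 repeatedly:
6066 ÷ 12 = 505 remainder 6
505 ÷ 12 = 42 remainder 1
42 ÷ 12 = 3 remainder 6
3 ÷ 12 = 0 remainder 3
Reading remainders bottom-up:
= 3616


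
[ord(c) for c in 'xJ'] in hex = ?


String: 'xJ'  (2 characters)
Per-character ASCII lookup:
  'x': lowercase starts at 97: 'x' = 97 + 23 = 120 → 0x78
  'J': uppercase starts at 65: 'J' = 65 + 9 = 74 → 0x4A
= 0x78 0x4A


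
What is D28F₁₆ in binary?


Each hex digit → 4 binary bits:
  D = 1101
  2 = 0010
  8 = 1000
  F = 1111
Concatenate: 1101 0010 1000 1111
= 1101001010001111


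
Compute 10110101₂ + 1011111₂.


Align and add column by column (LSB to MSB, carry propagating):
  010110101
+ 001011111
  ---------
  col 0: 1 + 1 + 0 (carry in) = 2 → bit 0, carry out 1
  col 1: 0 + 1 + 1 (carry in) = 2 → bit 0, carry out 1
  col 2: 1 + 1 + 1 (carry in) = 3 → bit 1, carry out 1
  col 3: 0 + 1 + 1 (carry in) = 2 → bit 0, carry out 1
  col 4: 1 + 1 + 1 (carry in) = 3 → bit 1, carry out 1
  col 5: 1 + 0 + 1 (carry in) = 2 → bit 0, carry out 1
  col 6: 0 + 1 + 1 (carry in) = 2 → bit 0, carry out 1
  col 7: 1 + 0 + 1 (carry in) = 2 → bit 0, carry out 1
  col 8: 0 + 0 + 1 (carry in) = 1 → bit 1, carry out 0
Reading bits MSB→LSB: 100010100
Strip leading zeros: 100010100
= 100010100


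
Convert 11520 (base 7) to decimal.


Positional values (base 7):
  0 × 7^0 = 0 × 1 = 0
  2 × 7^1 = 2 × 7 = 14
  5 × 7^2 = 5 × 49 = 245
  1 × 7^3 = 1 × 343 = 343
  1 × 7^4 = 1 × 2401 = 2401
Sum = 0 + 14 + 245 + 343 + 2401
= 3003


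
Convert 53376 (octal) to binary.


Each octal digit → 3 binary bits:
  5 = 101
  3 = 011
  3 = 011
  7 = 111
  6 = 110
Concatenate: 101 011 011 111 110
= 101011011111110


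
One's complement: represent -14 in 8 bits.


Original: 00001110
Invert all bits:
  bit 0: 0 → 1
  bit 1: 0 → 1
  bit 2: 0 → 1
  bit 3: 0 → 1
  bit 4: 1 → 0
  bit 5: 1 → 0
  bit 6: 1 → 0
  bit 7: 0 → 1
= 11110001


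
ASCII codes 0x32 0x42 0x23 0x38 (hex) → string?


Codes (hex): 0x32 0x42 0x23 0x38
Per-code ASCII lookup:
  0x32 = 50  (range 48-57: digits, 50 - 48 = 2) → '2'
  0x42 = 66  (range 65-90: uppercase, 66 - 65 = 1) → 'B'
  0x23 = 35  (special character) → '#'
  0x38 = 56  (range 48-57: digits, 56 - 48 = 8) → '8'
= '2B#8'


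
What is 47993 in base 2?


Divide by 2 repeatedly:
47993 ÷ 2 = 23996 remainder 1
23996 ÷ 2 = 11998 remainder 0
11998 ÷ 2 = 5999 remainder 0
5999 ÷ 2 = 2999 remainder 1
2999 ÷ 2 = 1499 remainder 1
1499 ÷ 2 = 749 remainder 1
749 ÷ 2 = 374 remainder 1
374 ÷ 2 = 187 remainder 0
187 ÷ 2 = 93 remainder 1
93 ÷ 2 = 46 remainder 1
46 ÷ 2 = 23 remainder 0
23 ÷ 2 = 11 remainder 1
11 ÷ 2 = 5 remainder 1
5 ÷ 2 = 2 remainder 1
2 ÷ 2 = 1 remainder 0
1 ÷ 2 = 0 remainder 1
Reading remainders bottom-up:
= 1011101101111001


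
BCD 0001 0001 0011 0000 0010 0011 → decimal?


Each 4-bit group → digit:
  0001 → 1
  0001 → 1
  0011 → 3
  0000 → 0
  0010 → 2
  0011 → 3
= 113023


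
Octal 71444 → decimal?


Positional values:
Position 0: 4 × 8^0 = 4
Position 1: 4 × 8^1 = 32
Position 2: 4 × 8^2 = 256
Position 3: 1 × 8^3 = 512
Position 4: 7 × 8^4 = 28672
Sum = 4 + 32 + 256 + 512 + 28672
= 29476


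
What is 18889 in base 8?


Divide by 8 repeatedly:
18889 ÷ 8 = 2361 remainder 1
2361 ÷ 8 = 295 remainder 1
295 ÷ 8 = 36 remainder 7
36 ÷ 8 = 4 remainder 4
4 ÷ 8 = 0 remainder 4
Reading remainders bottom-up:
= 0o44711


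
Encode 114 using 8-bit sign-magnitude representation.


Sign bit: 0 (positive)
Magnitude: 114 = 1110010
= 01110010


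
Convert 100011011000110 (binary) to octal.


Group into 3-bit groups: 100011011000110
  100 = 4
  011 = 3
  011 = 3
  000 = 0
  110 = 6
= 0o43306


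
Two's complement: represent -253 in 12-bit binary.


Original: 000011111101
Step 1 - Invert all bits: 111100000010
Step 2 - Add 1: 111100000010 + 1
= 111100000011 (represents -253)


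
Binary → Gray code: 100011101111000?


Binary: 100011101111000
Gray code: G = B XOR (B >> 1)
B >> 1 = 010001110111100
100011101111000 XOR 010001110111100:
  1 XOR 0 = 1
  0 XOR 1 = 1
  0 XOR 0 = 0
  0 XOR 0 = 0
  1 XOR 0 = 1
  1 XOR 1 = 0
  1 XOR 1 = 0
  0 XOR 1 = 1
  1 XOR 0 = 1
  1 XOR 1 = 0
  1 XOR 1 = 0
  1 XOR 1 = 0
  0 XOR 1 = 1
  0 XOR 0 = 0
  0 XOR 0 = 0
= 110010011000100


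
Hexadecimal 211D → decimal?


Positional values:
Position 0: D × 16^0 = 13 × 1 = 13
Position 1: 1 × 16^1 = 1 × 16 = 16
Position 2: 1 × 16^2 = 1 × 256 = 256
Position 3: 2 × 16^3 = 2 × 4096 = 8192
Sum = 13 + 16 + 256 + 8192
= 8477


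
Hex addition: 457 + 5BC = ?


Align and add column by column (LSB to MSB, each column mod 16 with carry):
  0457
+ 05BC
  ----
  col 0: 7(7) + C(12) + 0 (carry in) = 19 → 3(3), carry out 1
  col 1: 5(5) + B(11) + 1 (carry in) = 17 → 1(1), carry out 1
  col 2: 4(4) + 5(5) + 1 (carry in) = 10 → A(10), carry out 0
  col 3: 0(0) + 0(0) + 0 (carry in) = 0 → 0(0), carry out 0
Reading digits MSB→LSB: 0A13
Strip leading zeros: A13
= 0xA13


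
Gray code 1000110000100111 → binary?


Gray code: 1000110000100111
MSB stays the same: 1
Each subsequent bit = prev_binary XOR current_gray:
  B[1] = 1 XOR 0 = 1
  B[2] = 1 XOR 0 = 1
  B[3] = 1 XOR 0 = 1
  B[4] = 1 XOR 1 = 0
  B[5] = 0 XOR 1 = 1
  B[6] = 1 XOR 0 = 1
  B[7] = 1 XOR 0 = 1
  B[8] = 1 XOR 0 = 1
  B[9] = 1 XOR 0 = 1
  B[10] = 1 XOR 1 = 0
  B[11] = 0 XOR 0 = 0
  B[12] = 0 XOR 0 = 0
  B[13] = 0 XOR 1 = 1
  B[14] = 1 XOR 1 = 0
  B[15] = 0 XOR 1 = 1
= 1111011111000101 (63429 decimal)


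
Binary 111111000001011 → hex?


Group into 4-bit nibbles: 0111111000001011
  0111 = 7
  1110 = E
  0000 = 0
  1011 = B
= 0x7E0B


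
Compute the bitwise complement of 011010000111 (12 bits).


Original: 011010000111
Invert all bits:
  bit 0: 0 → 1
  bit 1: 1 → 0
  bit 2: 1 → 0
  bit 3: 0 → 1
  bit 4: 1 → 0
  bit 5: 0 → 1
  bit 6: 0 → 1
  bit 7: 0 → 1
  bit 8: 0 → 1
  bit 9: 1 → 0
  bit 10: 1 → 0
  bit 11: 1 → 0
= 100101111000


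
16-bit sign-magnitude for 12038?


Sign bit: 0 (positive)
Magnitude: 12038 = 010111100000110
= 0010111100000110


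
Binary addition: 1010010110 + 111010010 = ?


Align and add column by column (LSB to MSB, carry propagating):
  01010010110
+ 00111010010
  -----------
  col 0: 0 + 0 + 0 (carry in) = 0 → bit 0, carry out 0
  col 1: 1 + 1 + 0 (carry in) = 2 → bit 0, carry out 1
  col 2: 1 + 0 + 1 (carry in) = 2 → bit 0, carry out 1
  col 3: 0 + 0 + 1 (carry in) = 1 → bit 1, carry out 0
  col 4: 1 + 1 + 0 (carry in) = 2 → bit 0, carry out 1
  col 5: 0 + 0 + 1 (carry in) = 1 → bit 1, carry out 0
  col 6: 0 + 1 + 0 (carry in) = 1 → bit 1, carry out 0
  col 7: 1 + 1 + 0 (carry in) = 2 → bit 0, carry out 1
  col 8: 0 + 1 + 1 (carry in) = 2 → bit 0, carry out 1
  col 9: 1 + 0 + 1 (carry in) = 2 → bit 0, carry out 1
  col 10: 0 + 0 + 1 (carry in) = 1 → bit 1, carry out 0
Reading bits MSB→LSB: 10001101000
Strip leading zeros: 10001101000
= 10001101000


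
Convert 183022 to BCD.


Each digit → 4-bit binary:
  1 → 0001
  8 → 1000
  3 → 0011
  0 → 0000
  2 → 0010
  2 → 0010
= 0001 1000 0011 0000 0010 0010


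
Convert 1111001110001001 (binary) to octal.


Group into 3-bit groups: 001111001110001001
  001 = 1
  111 = 7
  001 = 1
  110 = 6
  001 = 1
  001 = 1
= 0o171611


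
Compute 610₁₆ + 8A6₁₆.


Align and add column by column (LSB to MSB, each column mod 16 with carry):
  0610
+ 08A6
  ----
  col 0: 0(0) + 6(6) + 0 (carry in) = 6 → 6(6), carry out 0
  col 1: 1(1) + A(10) + 0 (carry in) = 11 → B(11), carry out 0
  col 2: 6(6) + 8(8) + 0 (carry in) = 14 → E(14), carry out 0
  col 3: 0(0) + 0(0) + 0 (carry in) = 0 → 0(0), carry out 0
Reading digits MSB→LSB: 0EB6
Strip leading zeros: EB6
= 0xEB6


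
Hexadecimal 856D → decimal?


Positional values:
Position 0: D × 16^0 = 13 × 1 = 13
Position 1: 6 × 16^1 = 6 × 16 = 96
Position 2: 5 × 16^2 = 5 × 256 = 1280
Position 3: 8 × 16^3 = 8 × 4096 = 32768
Sum = 13 + 96 + 1280 + 32768
= 34157


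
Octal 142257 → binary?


Each octal digit → 3 binary bits:
  1 = 001
  4 = 100
  2 = 010
  2 = 010
  5 = 101
  7 = 111
Concatenate: 001 100 010 010 101 111
= 001100010010101111


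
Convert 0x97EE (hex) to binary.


Each hex digit → 4 binary bits:
  9 = 1001
  7 = 0111
  E = 1110
  E = 1110
Concatenate: 1001 0111 1110 1110
= 1001011111101110


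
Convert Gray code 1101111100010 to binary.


Gray code: 1101111100010
MSB stays the same: 1
Each subsequent bit = prev_binary XOR current_gray:
  B[1] = 1 XOR 1 = 0
  B[2] = 0 XOR 0 = 0
  B[3] = 0 XOR 1 = 1
  B[4] = 1 XOR 1 = 0
  B[5] = 0 XOR 1 = 1
  B[6] = 1 XOR 1 = 0
  B[7] = 0 XOR 1 = 1
  B[8] = 1 XOR 0 = 1
  B[9] = 1 XOR 0 = 1
  B[10] = 1 XOR 0 = 1
  B[11] = 1 XOR 1 = 0
  B[12] = 0 XOR 0 = 0
= 1001010111100 (4796 decimal)


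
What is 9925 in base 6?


Divide by 6 repeatedly:
9925 ÷ 6 = 1654 remainder 1
1654 ÷ 6 = 275 remainder 4
275 ÷ 6 = 45 remainder 5
45 ÷ 6 = 7 remainder 3
7 ÷ 6 = 1 remainder 1
1 ÷ 6 = 0 remainder 1
Reading remainders bottom-up:
= 113541


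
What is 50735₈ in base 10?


Positional values:
Position 0: 5 × 8^0 = 5
Position 1: 3 × 8^1 = 24
Position 2: 7 × 8^2 = 448
Position 3: 0 × 8^3 = 0
Position 4: 5 × 8^4 = 20480
Sum = 5 + 24 + 448 + 0 + 20480
= 20957


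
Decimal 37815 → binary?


Divide by 2 repeatedly:
37815 ÷ 2 = 18907 remainder 1
18907 ÷ 2 = 9453 remainder 1
9453 ÷ 2 = 4726 remainder 1
4726 ÷ 2 = 2363 remainder 0
2363 ÷ 2 = 1181 remainder 1
1181 ÷ 2 = 590 remainder 1
590 ÷ 2 = 295 remainder 0
295 ÷ 2 = 147 remainder 1
147 ÷ 2 = 73 remainder 1
73 ÷ 2 = 36 remainder 1
36 ÷ 2 = 18 remainder 0
18 ÷ 2 = 9 remainder 0
9 ÷ 2 = 4 remainder 1
4 ÷ 2 = 2 remainder 0
2 ÷ 2 = 1 remainder 0
1 ÷ 2 = 0 remainder 1
Reading remainders bottom-up:
= 1001001110110111


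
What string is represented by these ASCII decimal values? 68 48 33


Codes (decimal): 68 48 33
Per-code ASCII lookup:
  68  (range 65-90: uppercase, 68 - 65 = 3) → 'D'
  48  (range 48-57: digits, 48 - 48 = 0) → '0'
  33  (special character) → '!'
= 'D0!'


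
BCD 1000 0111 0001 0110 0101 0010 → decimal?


Each 4-bit group → digit:
  1000 → 8
  0111 → 7
  0001 → 1
  0110 → 6
  0101 → 5
  0010 → 2
= 871652


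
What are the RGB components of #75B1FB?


Hex: #75B1FB
R = 75₁₆ = 117
G = B1₁₆ = 177
B = FB₁₆ = 251
= RGB(117, 177, 251)


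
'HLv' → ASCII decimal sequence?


String: 'HLv'  (3 characters)
Per-character ASCII lookup:
  'H': uppercase starts at 65: 'H' = 65 + 7 = 72
  'L': uppercase starts at 65: 'L' = 65 + 11 = 76
  'v': lowercase starts at 97: 'v' = 97 + 21 = 118
= 72 76 118


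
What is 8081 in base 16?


Divide by 16 repeatedly:
8081 ÷ 16 = 505 remainder 1 (1)
505 ÷ 16 = 31 remainder 9 (9)
31 ÷ 16 = 1 remainder 15 (F)
1 ÷ 16 = 0 remainder 1 (1)
Reading remainders bottom-up:
= 0x1F91


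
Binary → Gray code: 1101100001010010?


Binary: 1101100001010010
Gray code: G = B XOR (B >> 1)
B >> 1 = 0110110000101001
1101100001010010 XOR 0110110000101001:
  1 XOR 0 = 1
  1 XOR 1 = 0
  0 XOR 1 = 1
  1 XOR 0 = 1
  1 XOR 1 = 0
  0 XOR 1 = 1
  0 XOR 0 = 0
  0 XOR 0 = 0
  0 XOR 0 = 0
  1 XOR 0 = 1
  0 XOR 1 = 1
  1 XOR 0 = 1
  0 XOR 1 = 1
  0 XOR 0 = 0
  1 XOR 0 = 1
  0 XOR 1 = 1
= 1011010001111011


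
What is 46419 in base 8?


Divide by 8 repeatedly:
46419 ÷ 8 = 5802 remainder 3
5802 ÷ 8 = 725 remainder 2
725 ÷ 8 = 90 remainder 5
90 ÷ 8 = 11 remainder 2
11 ÷ 8 = 1 remainder 3
1 ÷ 8 = 0 remainder 1
Reading remainders bottom-up:
= 0o132523


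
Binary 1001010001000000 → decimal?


Positional values:
Bit 6: 1 × 2^6 = 64
Bit 10: 1 × 2^10 = 1024
Bit 12: 1 × 2^12 = 4096
Bit 15: 1 × 2^15 = 32768
Sum = 64 + 1024 + 4096 + 32768
= 37952


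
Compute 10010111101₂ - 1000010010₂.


Align and subtract column by column (LSB to MSB, borrowing when needed):
  10010111101
- 01000010010
  -----------
  col 0: (1 - 0 borrow-in) - 0 → 1 - 0 = 1, borrow out 0
  col 1: (0 - 0 borrow-in) - 1 → borrow from next column: (0+2) - 1 = 1, borrow out 1
  col 2: (1 - 1 borrow-in) - 0 → 0 - 0 = 0, borrow out 0
  col 3: (1 - 0 borrow-in) - 0 → 1 - 0 = 1, borrow out 0
  col 4: (1 - 0 borrow-in) - 1 → 1 - 1 = 0, borrow out 0
  col 5: (1 - 0 borrow-in) - 0 → 1 - 0 = 1, borrow out 0
  col 6: (0 - 0 borrow-in) - 0 → 0 - 0 = 0, borrow out 0
  col 7: (1 - 0 borrow-in) - 0 → 1 - 0 = 1, borrow out 0
  col 8: (0 - 0 borrow-in) - 0 → 0 - 0 = 0, borrow out 0
  col 9: (0 - 0 borrow-in) - 1 → borrow from next column: (0+2) - 1 = 1, borrow out 1
  col 10: (1 - 1 borrow-in) - 0 → 0 - 0 = 0, borrow out 0
Reading bits MSB→LSB: 01010101011
Strip leading zeros: 1010101011
= 1010101011


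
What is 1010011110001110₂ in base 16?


Group into 4-bit nibbles: 1010011110001110
  1010 = A
  0111 = 7
  1000 = 8
  1110 = E
= 0xA78E


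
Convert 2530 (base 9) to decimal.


Positional values (base 9):
  0 × 9^0 = 0 × 1 = 0
  3 × 9^1 = 3 × 9 = 27
  5 × 9^2 = 5 × 81 = 405
  2 × 9^3 = 2 × 729 = 1458
Sum = 0 + 27 + 405 + 1458
= 1890


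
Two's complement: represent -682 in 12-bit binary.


Original: 001010101010
Step 1 - Invert all bits: 110101010101
Step 2 - Add 1: 110101010101 + 1
= 110101010110 (represents -682)


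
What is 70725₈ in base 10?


Positional values:
Position 0: 5 × 8^0 = 5
Position 1: 2 × 8^1 = 16
Position 2: 7 × 8^2 = 448
Position 3: 0 × 8^3 = 0
Position 4: 7 × 8^4 = 28672
Sum = 5 + 16 + 448 + 0 + 28672
= 29141


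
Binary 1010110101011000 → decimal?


Positional values:
Bit 3: 1 × 2^3 = 8
Bit 4: 1 × 2^4 = 16
Bit 6: 1 × 2^6 = 64
Bit 8: 1 × 2^8 = 256
Bit 10: 1 × 2^10 = 1024
Bit 11: 1 × 2^11 = 2048
Bit 13: 1 × 2^13 = 8192
Bit 15: 1 × 2^15 = 32768
Sum = 8 + 16 + 64 + 256 + 1024 + 2048 + 8192 + 32768
= 44376


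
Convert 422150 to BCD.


Each digit → 4-bit binary:
  4 → 0100
  2 → 0010
  2 → 0010
  1 → 0001
  5 → 0101
  0 → 0000
= 0100 0010 0010 0001 0101 0000


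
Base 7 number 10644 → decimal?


Positional values (base 7):
  4 × 7^0 = 4 × 1 = 4
  4 × 7^1 = 4 × 7 = 28
  6 × 7^2 = 6 × 49 = 294
  0 × 7^3 = 0 × 343 = 0
  1 × 7^4 = 1 × 2401 = 2401
Sum = 4 + 28 + 294 + 0 + 2401
= 2727


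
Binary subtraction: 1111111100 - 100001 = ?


Align and subtract column by column (LSB to MSB, borrowing when needed):
  1111111100
- 0000100001
  ----------
  col 0: (0 - 0 borrow-in) - 1 → borrow from next column: (0+2) - 1 = 1, borrow out 1
  col 1: (0 - 1 borrow-in) - 0 → borrow from next column: (-1+2) - 0 = 1, borrow out 1
  col 2: (1 - 1 borrow-in) - 0 → 0 - 0 = 0, borrow out 0
  col 3: (1 - 0 borrow-in) - 0 → 1 - 0 = 1, borrow out 0
  col 4: (1 - 0 borrow-in) - 0 → 1 - 0 = 1, borrow out 0
  col 5: (1 - 0 borrow-in) - 1 → 1 - 1 = 0, borrow out 0
  col 6: (1 - 0 borrow-in) - 0 → 1 - 0 = 1, borrow out 0
  col 7: (1 - 0 borrow-in) - 0 → 1 - 0 = 1, borrow out 0
  col 8: (1 - 0 borrow-in) - 0 → 1 - 0 = 1, borrow out 0
  col 9: (1 - 0 borrow-in) - 0 → 1 - 0 = 1, borrow out 0
Reading bits MSB→LSB: 1111011011
Strip leading zeros: 1111011011
= 1111011011


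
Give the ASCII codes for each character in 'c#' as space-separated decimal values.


String: 'c#'  (2 characters)
Per-character ASCII lookup:
  'c': lowercase starts at 97: 'c' = 97 + 2 = 99
  '#': special character: '#' = 35
= 99 35


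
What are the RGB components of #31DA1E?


Hex: #31DA1E
R = 31₁₆ = 49
G = DA₁₆ = 218
B = 1E₁₆ = 30
= RGB(49, 218, 30)


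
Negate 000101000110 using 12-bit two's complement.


Original: 000101000110
Step 1 - Invert all bits: 111010111001
Step 2 - Add 1: 111010111001 + 1
= 111010111010 (represents -326)


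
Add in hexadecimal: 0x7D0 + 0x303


Align and add column by column (LSB to MSB, each column mod 16 with carry):
  07D0
+ 0303
  ----
  col 0: 0(0) + 3(3) + 0 (carry in) = 3 → 3(3), carry out 0
  col 1: D(13) + 0(0) + 0 (carry in) = 13 → D(13), carry out 0
  col 2: 7(7) + 3(3) + 0 (carry in) = 10 → A(10), carry out 0
  col 3: 0(0) + 0(0) + 0 (carry in) = 0 → 0(0), carry out 0
Reading digits MSB→LSB: 0AD3
Strip leading zeros: AD3
= 0xAD3


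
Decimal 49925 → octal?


Divide by 8 repeatedly:
49925 ÷ 8 = 6240 remainder 5
6240 ÷ 8 = 780 remainder 0
780 ÷ 8 = 97 remainder 4
97 ÷ 8 = 12 remainder 1
12 ÷ 8 = 1 remainder 4
1 ÷ 8 = 0 remainder 1
Reading remainders bottom-up:
= 0o141405


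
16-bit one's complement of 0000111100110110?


Original: 0000111100110110
Invert all bits:
  bit 0: 0 → 1
  bit 1: 0 → 1
  bit 2: 0 → 1
  bit 3: 0 → 1
  bit 4: 1 → 0
  bit 5: 1 → 0
  bit 6: 1 → 0
  bit 7: 1 → 0
  bit 8: 0 → 1
  bit 9: 0 → 1
  bit 10: 1 → 0
  bit 11: 1 → 0
  bit 12: 0 → 1
  bit 13: 1 → 0
  bit 14: 1 → 0
  bit 15: 0 → 1
= 1111000011001001


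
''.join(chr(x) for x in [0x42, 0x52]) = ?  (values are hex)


Codes (hex): 0x42 0x52
Per-code ASCII lookup:
  0x42 = 66  (range 65-90: uppercase, 66 - 65 = 1) → 'B'
  0x52 = 82  (range 65-90: uppercase, 82 - 65 = 17) → 'R'
= 'BR'


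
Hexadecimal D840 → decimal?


Positional values:
Position 0: 0 × 16^0 = 0 × 1 = 0
Position 1: 4 × 16^1 = 4 × 16 = 64
Position 2: 8 × 16^2 = 8 × 256 = 2048
Position 3: D × 16^3 = 13 × 4096 = 53248
Sum = 0 + 64 + 2048 + 53248
= 55360


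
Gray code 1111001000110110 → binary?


Gray code: 1111001000110110
MSB stays the same: 1
Each subsequent bit = prev_binary XOR current_gray:
  B[1] = 1 XOR 1 = 0
  B[2] = 0 XOR 1 = 1
  B[3] = 1 XOR 1 = 0
  B[4] = 0 XOR 0 = 0
  B[5] = 0 XOR 0 = 0
  B[6] = 0 XOR 1 = 1
  B[7] = 1 XOR 0 = 1
  B[8] = 1 XOR 0 = 1
  B[9] = 1 XOR 0 = 1
  B[10] = 1 XOR 1 = 0
  B[11] = 0 XOR 1 = 1
  B[12] = 1 XOR 0 = 1
  B[13] = 1 XOR 1 = 0
  B[14] = 0 XOR 1 = 1
  B[15] = 1 XOR 0 = 1
= 1010001111011011 (41947 decimal)


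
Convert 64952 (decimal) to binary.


Divide by 2 repeatedly:
64952 ÷ 2 = 32476 remainder 0
32476 ÷ 2 = 16238 remainder 0
16238 ÷ 2 = 8119 remainder 0
8119 ÷ 2 = 4059 remainder 1
4059 ÷ 2 = 2029 remainder 1
2029 ÷ 2 = 1014 remainder 1
1014 ÷ 2 = 507 remainder 0
507 ÷ 2 = 253 remainder 1
253 ÷ 2 = 126 remainder 1
126 ÷ 2 = 63 remainder 0
63 ÷ 2 = 31 remainder 1
31 ÷ 2 = 15 remainder 1
15 ÷ 2 = 7 remainder 1
7 ÷ 2 = 3 remainder 1
3 ÷ 2 = 1 remainder 1
1 ÷ 2 = 0 remainder 1
Reading remainders bottom-up:
= 1111110110111000


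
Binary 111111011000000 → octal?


Group into 3-bit groups: 111111011000000
  111 = 7
  111 = 7
  011 = 3
  000 = 0
  000 = 0
= 0o77300


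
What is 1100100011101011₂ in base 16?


Group into 4-bit nibbles: 1100100011101011
  1100 = C
  1000 = 8
  1110 = E
  1011 = B
= 0xC8EB
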